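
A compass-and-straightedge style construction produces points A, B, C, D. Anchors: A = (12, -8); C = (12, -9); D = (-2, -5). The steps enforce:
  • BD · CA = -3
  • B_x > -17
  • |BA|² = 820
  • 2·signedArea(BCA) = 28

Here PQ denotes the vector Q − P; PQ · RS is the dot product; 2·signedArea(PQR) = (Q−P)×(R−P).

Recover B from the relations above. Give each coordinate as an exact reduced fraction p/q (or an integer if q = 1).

B = (-16, -2)

1. B_x = -16  [2·signedArea(BCA) = 28 ∩ BD · CA = -3]
2. B_y = -2  [2·signedArea(BCA) = 28 ∩ BD · CA = -3]
   → B = (-16, -2)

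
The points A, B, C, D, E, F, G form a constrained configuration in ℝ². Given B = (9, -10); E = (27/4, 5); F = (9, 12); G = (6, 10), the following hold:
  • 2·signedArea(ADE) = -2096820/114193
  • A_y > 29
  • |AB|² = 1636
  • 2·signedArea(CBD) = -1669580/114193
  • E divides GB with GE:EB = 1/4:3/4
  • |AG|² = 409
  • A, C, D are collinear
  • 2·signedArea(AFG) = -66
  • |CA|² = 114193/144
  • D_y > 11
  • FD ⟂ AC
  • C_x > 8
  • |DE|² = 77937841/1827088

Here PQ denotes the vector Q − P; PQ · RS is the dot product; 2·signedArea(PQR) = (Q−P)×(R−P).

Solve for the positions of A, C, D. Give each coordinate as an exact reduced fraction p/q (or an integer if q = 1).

A = (3, 30)
C = (33/4, 7/3)
D = (742881/114193, 1316262/114193)

1. A_x = 3  [line 2·x + -3·y + 84 = 0 ∩ |AB|² = 1636]
2. A_y = 30  [line 2·x + -3·y + 84 = 0 ∩ |AB|² = 1636]
   → A = (3, 30)
3. D_x = 742881/114193  [line -25·x + -15/4·y + 47016015/228386 = 0 ∩ |DE|² = 77937841/1827088]
4. D_y = 1316262/114193  [line -25·x + -15/4·y + 47016015/228386 = 0 ∩ |DE|² = 77937841/1827088]
   → D = (742881/114193, 1316262/114193)
5. C_x = 33/4  [2·signedArea(CBD) = -1669580/114193 ∩ A, C, D are collinear]
6. C_y = 7/3  [2·signedArea(CBD) = -1669580/114193 ∩ A, C, D are collinear]
   → C = (33/4, 7/3)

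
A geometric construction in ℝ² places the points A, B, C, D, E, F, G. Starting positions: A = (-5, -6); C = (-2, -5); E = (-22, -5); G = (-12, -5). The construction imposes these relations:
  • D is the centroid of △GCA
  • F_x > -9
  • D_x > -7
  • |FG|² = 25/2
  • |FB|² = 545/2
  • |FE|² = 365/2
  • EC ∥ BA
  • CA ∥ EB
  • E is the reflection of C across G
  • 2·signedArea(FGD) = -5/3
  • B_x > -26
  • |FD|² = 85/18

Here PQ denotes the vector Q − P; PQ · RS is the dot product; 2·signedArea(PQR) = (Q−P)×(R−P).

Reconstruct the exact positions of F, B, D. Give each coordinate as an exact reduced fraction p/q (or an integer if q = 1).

B = (-25, -6)
D = (-19/3, -16/3)
F = (-17/2, -11/2)

1. B_x = -25  [EC ∥ BA ∩ CA ∥ EB]
2. B_y = -6  [EC ∥ BA ∩ CA ∥ EB]
   → B = (-25, -6)
3. D_x = -19/3  [D is the centroid of △GCA]
4. D_y = -16/3  [D is the centroid of △GCA]
   → D = (-19/3, -16/3)
5. F_x = -17/2  [line 1/3·x + 17/3·y + 34 = 0 ∩ |FE|² = 365/2]
6. F_y = -11/2  [line 1/3·x + 17/3·y + 34 = 0 ∩ |FE|² = 365/2]
   → F = (-17/2, -11/2)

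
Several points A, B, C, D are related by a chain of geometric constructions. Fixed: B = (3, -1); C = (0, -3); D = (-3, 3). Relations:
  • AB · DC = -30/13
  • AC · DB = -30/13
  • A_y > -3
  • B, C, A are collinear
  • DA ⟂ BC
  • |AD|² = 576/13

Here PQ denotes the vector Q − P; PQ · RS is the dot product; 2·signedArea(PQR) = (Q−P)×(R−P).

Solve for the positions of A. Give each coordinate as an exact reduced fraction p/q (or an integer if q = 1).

1. A_x = 9/13  [B, C, A are collinear ∩ DA ⟂ BC]
2. A_y = -33/13  [B, C, A are collinear ∩ DA ⟂ BC]
   → A = (9/13, -33/13)

A = (9/13, -33/13)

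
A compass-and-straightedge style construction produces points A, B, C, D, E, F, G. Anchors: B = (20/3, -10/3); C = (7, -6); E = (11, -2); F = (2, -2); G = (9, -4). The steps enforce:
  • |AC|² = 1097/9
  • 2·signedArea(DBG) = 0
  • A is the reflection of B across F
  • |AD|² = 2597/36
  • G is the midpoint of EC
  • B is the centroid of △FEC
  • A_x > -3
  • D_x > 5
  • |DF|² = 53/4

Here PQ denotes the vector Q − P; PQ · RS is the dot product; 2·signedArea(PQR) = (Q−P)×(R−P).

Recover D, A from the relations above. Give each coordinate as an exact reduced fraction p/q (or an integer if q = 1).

A = (-8/3, -2/3)
D = (11/2, -3)

1. D_x = 11/2  [line 2/3·x + 7/3·y + 10/3 = 0 ∩ |DF|² = 53/4]
2. D_y = -3  [line 2/3·x + 7/3·y + 10/3 = 0 ∩ |DF|² = 53/4]
   → D = (11/2, -3)
3. A_x = -8/3  [A is the reflection of B across F]
4. A_y = -2/3  [A is the reflection of B across F]
   → A = (-8/3, -2/3)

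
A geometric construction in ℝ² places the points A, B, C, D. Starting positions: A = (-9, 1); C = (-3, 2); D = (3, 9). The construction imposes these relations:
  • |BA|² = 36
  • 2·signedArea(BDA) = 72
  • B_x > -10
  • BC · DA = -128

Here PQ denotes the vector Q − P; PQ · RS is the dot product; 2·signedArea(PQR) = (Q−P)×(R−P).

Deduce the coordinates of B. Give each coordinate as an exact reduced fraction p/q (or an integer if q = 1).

1. B_x = -9  [2·signedArea(BDA) = 72 ∩ BC · DA = -128]
2. B_y = -5  [2·signedArea(BDA) = 72 ∩ BC · DA = -128]
   → B = (-9, -5)

B = (-9, -5)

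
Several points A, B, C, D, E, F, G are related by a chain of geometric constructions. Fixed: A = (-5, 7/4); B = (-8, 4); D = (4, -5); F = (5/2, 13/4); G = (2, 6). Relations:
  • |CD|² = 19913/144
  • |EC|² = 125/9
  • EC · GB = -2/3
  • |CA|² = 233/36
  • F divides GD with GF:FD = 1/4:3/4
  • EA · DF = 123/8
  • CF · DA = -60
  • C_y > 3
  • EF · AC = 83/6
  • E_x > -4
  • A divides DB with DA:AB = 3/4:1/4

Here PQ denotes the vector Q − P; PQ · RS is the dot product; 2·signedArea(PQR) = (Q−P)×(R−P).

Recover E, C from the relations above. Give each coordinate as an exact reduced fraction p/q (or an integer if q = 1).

1. C_x = -11/3  [line 9·x + -27/4·y + 951/16 = 0 ∩ |CD|² = 19913/144]
2. C_y = 47/12  [line 9·x + -27/4·y + 951/16 = 0 ∩ |CD|² = 19913/144]
   → C = (-11/3, 47/12)
3. E_x = -3  [EC · GB = -2/3 ∩ EA · DF = 123/8]
4. E_y = 1/4  [EC · GB = -2/3 ∩ EA · DF = 123/8]
   → E = (-3, 1/4)

C = (-11/3, 47/12)
E = (-3, 1/4)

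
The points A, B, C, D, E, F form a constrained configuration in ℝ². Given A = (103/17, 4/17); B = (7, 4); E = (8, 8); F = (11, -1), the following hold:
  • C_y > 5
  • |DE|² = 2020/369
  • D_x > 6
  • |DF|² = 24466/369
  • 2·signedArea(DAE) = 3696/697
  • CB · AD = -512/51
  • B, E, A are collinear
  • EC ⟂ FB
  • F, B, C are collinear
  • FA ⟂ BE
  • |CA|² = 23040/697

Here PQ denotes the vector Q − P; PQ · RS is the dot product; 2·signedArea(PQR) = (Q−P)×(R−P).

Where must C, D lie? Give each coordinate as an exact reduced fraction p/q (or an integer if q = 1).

C = (223/41, 244/41)
D = (838/123, 736/123)

1. C_x = 223/41  [F, B, C are collinear ∩ EC ⟂ FB]
2. C_y = 244/41  [F, B, C are collinear ∩ EC ⟂ FB]
   → C = (223/41, 244/41)
3. D_x = 838/123  [2·signedArea(DAE) = 3696/697 ∩ CB · AD = -512/51]
4. D_y = 736/123  [2·signedArea(DAE) = 3696/697 ∩ CB · AD = -512/51]
   → D = (838/123, 736/123)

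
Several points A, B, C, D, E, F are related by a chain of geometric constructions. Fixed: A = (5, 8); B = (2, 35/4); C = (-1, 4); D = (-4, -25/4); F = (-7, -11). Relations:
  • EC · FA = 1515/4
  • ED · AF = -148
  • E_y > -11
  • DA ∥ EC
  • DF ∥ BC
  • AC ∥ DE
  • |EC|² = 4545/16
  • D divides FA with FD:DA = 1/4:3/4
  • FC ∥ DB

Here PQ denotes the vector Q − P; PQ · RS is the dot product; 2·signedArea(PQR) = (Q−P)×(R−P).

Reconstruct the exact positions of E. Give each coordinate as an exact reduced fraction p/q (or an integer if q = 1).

1. E_x = -10  [DA ∥ EC ∩ AC ∥ DE]
2. E_y = -41/4  [DA ∥ EC ∩ AC ∥ DE]
   → E = (-10, -41/4)

E = (-10, -41/4)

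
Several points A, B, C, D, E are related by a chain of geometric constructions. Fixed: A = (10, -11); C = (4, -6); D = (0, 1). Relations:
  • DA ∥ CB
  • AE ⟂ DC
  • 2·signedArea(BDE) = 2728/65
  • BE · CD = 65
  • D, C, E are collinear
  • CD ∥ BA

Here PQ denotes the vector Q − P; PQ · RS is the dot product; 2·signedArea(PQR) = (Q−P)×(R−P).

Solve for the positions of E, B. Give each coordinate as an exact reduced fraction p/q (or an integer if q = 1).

B = (14, -18)
E = (496/65, -803/65)

1. E_x = 496/65  [D, C, E are collinear ∩ AE ⟂ DC]
2. E_y = -803/65  [D, C, E are collinear ∩ AE ⟂ DC]
   → E = (496/65, -803/65)
3. B_x = 14  [CD ∥ BA ∩ DA ∥ CB]
4. B_y = -18  [CD ∥ BA ∩ DA ∥ CB]
   → B = (14, -18)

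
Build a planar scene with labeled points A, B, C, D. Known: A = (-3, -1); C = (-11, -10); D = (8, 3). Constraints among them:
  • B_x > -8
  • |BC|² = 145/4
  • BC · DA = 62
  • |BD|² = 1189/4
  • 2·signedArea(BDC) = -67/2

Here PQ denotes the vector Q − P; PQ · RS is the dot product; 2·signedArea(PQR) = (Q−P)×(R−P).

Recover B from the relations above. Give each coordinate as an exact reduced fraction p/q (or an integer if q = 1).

B = (-7, -11/2)

1. B_x = -7  [2·signedArea(BDC) = -67/2 ∩ BC · DA = 62]
2. B_y = -11/2  [2·signedArea(BDC) = -67/2 ∩ BC · DA = 62]
   → B = (-7, -11/2)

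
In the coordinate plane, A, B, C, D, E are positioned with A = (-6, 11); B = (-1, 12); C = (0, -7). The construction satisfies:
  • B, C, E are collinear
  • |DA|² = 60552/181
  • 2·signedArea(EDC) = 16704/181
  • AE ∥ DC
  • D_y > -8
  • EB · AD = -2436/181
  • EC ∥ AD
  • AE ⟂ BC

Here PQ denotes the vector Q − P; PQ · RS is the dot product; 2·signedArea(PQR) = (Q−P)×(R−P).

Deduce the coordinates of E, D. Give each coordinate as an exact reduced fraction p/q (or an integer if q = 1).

1. E_x = -174/181  [B, C, E are collinear ∩ AE ⟂ BC]
2. E_y = 2039/181  [B, C, E are collinear ∩ AE ⟂ BC]
   → E = (-174/181, 2039/181)
3. D_x = -912/181  [AE ∥ DC ∩ EC ∥ AD]
4. D_y = -1315/181  [AE ∥ DC ∩ EC ∥ AD]
   → D = (-912/181, -1315/181)

D = (-912/181, -1315/181)
E = (-174/181, 2039/181)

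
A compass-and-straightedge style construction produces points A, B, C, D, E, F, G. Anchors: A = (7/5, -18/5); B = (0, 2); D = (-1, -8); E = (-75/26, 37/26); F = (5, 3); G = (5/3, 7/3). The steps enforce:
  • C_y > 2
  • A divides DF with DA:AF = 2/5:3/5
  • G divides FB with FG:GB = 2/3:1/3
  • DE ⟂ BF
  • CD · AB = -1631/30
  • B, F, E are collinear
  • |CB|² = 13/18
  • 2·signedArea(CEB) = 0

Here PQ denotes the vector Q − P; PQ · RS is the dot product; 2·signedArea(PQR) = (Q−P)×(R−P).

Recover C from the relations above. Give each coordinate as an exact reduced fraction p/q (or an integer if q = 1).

C = (5/6, 13/6)

1. C_x = 5/6  [2·signedArea(CEB) = 0 ∩ CD · AB = -1631/30]
2. C_y = 13/6  [2·signedArea(CEB) = 0 ∩ CD · AB = -1631/30]
   → C = (5/6, 13/6)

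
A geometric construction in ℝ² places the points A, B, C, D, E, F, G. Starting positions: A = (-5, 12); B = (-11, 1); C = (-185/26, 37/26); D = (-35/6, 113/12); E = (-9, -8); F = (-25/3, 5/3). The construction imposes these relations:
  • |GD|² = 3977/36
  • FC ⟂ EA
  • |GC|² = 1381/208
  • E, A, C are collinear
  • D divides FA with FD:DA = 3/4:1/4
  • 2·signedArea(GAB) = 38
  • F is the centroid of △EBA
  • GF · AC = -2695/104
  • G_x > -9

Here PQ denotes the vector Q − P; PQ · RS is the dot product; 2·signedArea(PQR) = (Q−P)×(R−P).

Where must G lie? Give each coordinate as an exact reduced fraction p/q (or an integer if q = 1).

1. G_x = -17/2  [2·signedArea(GAB) = 38 ∩ GF · AC = -2695/104]
2. G_y = -3/4  [2·signedArea(GAB) = 38 ∩ GF · AC = -2695/104]
   → G = (-17/2, -3/4)

G = (-17/2, -3/4)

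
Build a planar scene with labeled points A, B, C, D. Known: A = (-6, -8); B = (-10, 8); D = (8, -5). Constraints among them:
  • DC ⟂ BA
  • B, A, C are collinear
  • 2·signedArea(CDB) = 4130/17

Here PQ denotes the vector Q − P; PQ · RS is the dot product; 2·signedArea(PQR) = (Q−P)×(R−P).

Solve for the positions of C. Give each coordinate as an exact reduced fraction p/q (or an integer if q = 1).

1. C_x = -100/17  [B, A, C are collinear ∩ DC ⟂ BA]
2. C_y = -144/17  [B, A, C are collinear ∩ DC ⟂ BA]
   → C = (-100/17, -144/17)

C = (-100/17, -144/17)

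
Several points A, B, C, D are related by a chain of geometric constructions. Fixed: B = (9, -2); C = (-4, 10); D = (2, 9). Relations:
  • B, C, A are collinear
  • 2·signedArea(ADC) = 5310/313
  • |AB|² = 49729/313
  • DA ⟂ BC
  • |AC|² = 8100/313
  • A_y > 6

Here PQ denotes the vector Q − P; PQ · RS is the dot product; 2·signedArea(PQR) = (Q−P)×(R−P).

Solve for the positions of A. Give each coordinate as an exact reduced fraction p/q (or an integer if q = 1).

A = (-82/313, 2050/313)

1. A_x = -82/313  [B, C, A are collinear ∩ DA ⟂ BC]
2. A_y = 2050/313  [B, C, A are collinear ∩ DA ⟂ BC]
   → A = (-82/313, 2050/313)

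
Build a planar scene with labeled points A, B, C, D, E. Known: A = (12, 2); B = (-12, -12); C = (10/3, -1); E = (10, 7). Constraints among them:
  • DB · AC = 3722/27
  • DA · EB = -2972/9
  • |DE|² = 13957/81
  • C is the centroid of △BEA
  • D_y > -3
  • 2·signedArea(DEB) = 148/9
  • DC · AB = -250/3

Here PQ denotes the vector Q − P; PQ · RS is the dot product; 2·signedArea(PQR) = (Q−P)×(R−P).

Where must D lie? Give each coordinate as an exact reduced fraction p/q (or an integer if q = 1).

D = (4/9, -2)

1. D_x = 4/9  [2·signedArea(DEB) = 148/9 ∩ DB · AC = 3722/27]
2. D_y = -2  [2·signedArea(DEB) = 148/9 ∩ DB · AC = 3722/27]
   → D = (4/9, -2)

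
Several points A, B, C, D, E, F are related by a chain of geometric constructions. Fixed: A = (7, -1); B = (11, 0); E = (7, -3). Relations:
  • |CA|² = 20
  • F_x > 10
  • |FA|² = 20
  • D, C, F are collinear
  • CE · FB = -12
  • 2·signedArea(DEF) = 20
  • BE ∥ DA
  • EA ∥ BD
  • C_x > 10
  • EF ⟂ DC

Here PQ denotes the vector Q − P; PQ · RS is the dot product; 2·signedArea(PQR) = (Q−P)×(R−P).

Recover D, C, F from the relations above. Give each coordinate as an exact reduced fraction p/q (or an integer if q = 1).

C = (11, 1)
D = (11, 2)
F = (11, -3)

1. D_x = 11  [BE ∥ DA ∩ EA ∥ BD]
2. D_y = 2  [BE ∥ DA ∩ EA ∥ BD]
   → D = (11, 2)
3. F_x = 11  [line 5·x + -4·y + -67 = 0 ∩ |FA|² = 20]
4. F_y = -3  [line 5·x + -4·y + -67 = 0 ∩ |FA|² = 20]
   → F = (11, -3)
5. C_x = 11  [CE · FB = -12 ∩ D, C, F are collinear]
6. C_y = 1  [CE · FB = -12 ∩ D, C, F are collinear]
   → C = (11, 1)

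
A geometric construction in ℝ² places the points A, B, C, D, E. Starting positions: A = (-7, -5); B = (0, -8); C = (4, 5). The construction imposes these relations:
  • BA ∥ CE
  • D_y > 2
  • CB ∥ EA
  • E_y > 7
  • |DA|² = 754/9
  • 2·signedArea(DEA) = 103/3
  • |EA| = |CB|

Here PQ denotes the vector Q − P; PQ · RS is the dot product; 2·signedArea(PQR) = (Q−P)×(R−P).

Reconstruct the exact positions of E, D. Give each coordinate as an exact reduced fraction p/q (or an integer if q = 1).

D = (-2, 8/3)
E = (-3, 8)

1. E_x = -3  [CB ∥ EA ∩ BA ∥ CE]
2. E_y = 8  [CB ∥ EA ∩ BA ∥ CE]
   → E = (-3, 8)
3. D_x = -2  [line 13·x + -4·y + 110/3 = 0 ∩ |DA|² = 754/9]
4. D_y = 8/3  [line 13·x + -4·y + 110/3 = 0 ∩ |DA|² = 754/9]
   → D = (-2, 8/3)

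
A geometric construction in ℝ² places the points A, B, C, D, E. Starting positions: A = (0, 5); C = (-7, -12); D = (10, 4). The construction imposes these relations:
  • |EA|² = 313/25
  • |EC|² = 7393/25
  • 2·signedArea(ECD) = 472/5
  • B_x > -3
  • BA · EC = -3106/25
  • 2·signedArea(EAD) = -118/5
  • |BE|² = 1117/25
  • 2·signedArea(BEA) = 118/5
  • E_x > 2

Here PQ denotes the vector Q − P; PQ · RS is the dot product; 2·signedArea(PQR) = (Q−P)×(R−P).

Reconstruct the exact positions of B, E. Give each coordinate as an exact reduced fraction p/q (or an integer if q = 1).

1. E_x = 12/5  [2·signedArea(ECD) = 472/5 ∩ 2·signedArea(EAD) = -118/5]
2. E_y = 12/5  [2·signedArea(ECD) = 472/5 ∩ 2·signedArea(EAD) = -118/5]
   → E = (12/5, 12/5)
3. B_x = -14/5  [2·signedArea(BEA) = 118/5 ∩ BA · EC = -3106/25]
4. B_y = -9/5  [2·signedArea(BEA) = 118/5 ∩ BA · EC = -3106/25]
   → B = (-14/5, -9/5)

B = (-14/5, -9/5)
E = (12/5, 12/5)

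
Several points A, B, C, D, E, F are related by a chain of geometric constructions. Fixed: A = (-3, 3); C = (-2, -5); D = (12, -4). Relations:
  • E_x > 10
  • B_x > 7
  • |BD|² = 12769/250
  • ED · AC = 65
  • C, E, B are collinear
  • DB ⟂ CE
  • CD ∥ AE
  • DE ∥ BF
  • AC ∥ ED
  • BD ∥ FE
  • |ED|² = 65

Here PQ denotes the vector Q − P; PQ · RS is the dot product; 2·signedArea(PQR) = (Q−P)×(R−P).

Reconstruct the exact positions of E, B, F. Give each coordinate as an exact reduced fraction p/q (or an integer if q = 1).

B = (1983/250, 469/250)
E = (11, 4)
F = (1733/250, 2469/250)

1. E_x = 11  [AC ∥ ED ∩ CD ∥ AE]
2. E_y = 4  [AC ∥ ED ∩ CD ∥ AE]
   → E = (11, 4)
3. B_x = 1983/250  [C, E, B are collinear ∩ DB ⟂ CE]
4. B_y = 469/250  [C, E, B are collinear ∩ DB ⟂ CE]
   → B = (1983/250, 469/250)
5. F_x = 1733/250  [BD ∥ FE ∩ DE ∥ BF]
6. F_y = 2469/250  [BD ∥ FE ∩ DE ∥ BF]
   → F = (1733/250, 2469/250)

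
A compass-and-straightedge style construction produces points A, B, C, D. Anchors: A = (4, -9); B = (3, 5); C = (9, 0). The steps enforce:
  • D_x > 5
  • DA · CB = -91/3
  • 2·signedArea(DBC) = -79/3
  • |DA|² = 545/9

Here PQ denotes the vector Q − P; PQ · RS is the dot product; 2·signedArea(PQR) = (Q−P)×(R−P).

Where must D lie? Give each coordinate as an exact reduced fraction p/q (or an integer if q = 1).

D = (16/3, -4/3)

1. D_x = 16/3  [DA · CB = -91/3 ∩ 2·signedArea(DBC) = -79/3]
2. D_y = -4/3  [DA · CB = -91/3 ∩ 2·signedArea(DBC) = -79/3]
   → D = (16/3, -4/3)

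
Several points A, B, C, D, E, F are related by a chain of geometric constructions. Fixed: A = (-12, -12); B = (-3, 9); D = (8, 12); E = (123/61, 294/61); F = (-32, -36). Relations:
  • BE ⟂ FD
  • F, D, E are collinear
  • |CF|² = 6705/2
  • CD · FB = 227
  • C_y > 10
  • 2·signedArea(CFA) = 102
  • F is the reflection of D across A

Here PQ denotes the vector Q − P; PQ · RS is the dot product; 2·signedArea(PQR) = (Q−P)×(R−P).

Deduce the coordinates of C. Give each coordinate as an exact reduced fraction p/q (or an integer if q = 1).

C = (5/2, 21/2)

1. C_x = 5/2  [CD · FB = 227 ∩ 2·signedArea(CFA) = 102]
2. C_y = 21/2  [CD · FB = 227 ∩ 2·signedArea(CFA) = 102]
   → C = (5/2, 21/2)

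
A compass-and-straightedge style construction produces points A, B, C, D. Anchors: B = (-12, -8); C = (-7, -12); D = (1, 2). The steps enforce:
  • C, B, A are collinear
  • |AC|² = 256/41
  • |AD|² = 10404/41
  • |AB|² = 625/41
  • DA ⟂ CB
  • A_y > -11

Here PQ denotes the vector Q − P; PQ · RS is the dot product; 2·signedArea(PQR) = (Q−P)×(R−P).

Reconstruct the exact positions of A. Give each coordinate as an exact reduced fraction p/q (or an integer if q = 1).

A = (-367/41, -428/41)

1. A_x = -367/41  [C, B, A are collinear ∩ DA ⟂ CB]
2. A_y = -428/41  [C, B, A are collinear ∩ DA ⟂ CB]
   → A = (-367/41, -428/41)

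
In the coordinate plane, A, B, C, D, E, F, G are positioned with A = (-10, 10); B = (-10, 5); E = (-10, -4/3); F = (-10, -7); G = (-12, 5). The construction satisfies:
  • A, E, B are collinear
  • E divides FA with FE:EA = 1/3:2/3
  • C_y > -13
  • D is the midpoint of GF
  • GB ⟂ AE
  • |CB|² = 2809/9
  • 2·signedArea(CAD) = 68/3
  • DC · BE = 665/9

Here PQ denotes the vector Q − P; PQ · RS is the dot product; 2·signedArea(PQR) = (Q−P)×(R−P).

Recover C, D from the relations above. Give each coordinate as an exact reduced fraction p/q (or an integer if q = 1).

C = (-10, -38/3)
D = (-11, -1)

1. D_x = -11  [D is the midpoint of GF]
2. D_y = -1  [D is the midpoint of GF]
   → D = (-11, -1)
3. C_x = -10  [2·signedArea(CAD) = 68/3 ∩ DC · BE = 665/9]
4. C_y = -38/3  [2·signedArea(CAD) = 68/3 ∩ DC · BE = 665/9]
   → C = (-10, -38/3)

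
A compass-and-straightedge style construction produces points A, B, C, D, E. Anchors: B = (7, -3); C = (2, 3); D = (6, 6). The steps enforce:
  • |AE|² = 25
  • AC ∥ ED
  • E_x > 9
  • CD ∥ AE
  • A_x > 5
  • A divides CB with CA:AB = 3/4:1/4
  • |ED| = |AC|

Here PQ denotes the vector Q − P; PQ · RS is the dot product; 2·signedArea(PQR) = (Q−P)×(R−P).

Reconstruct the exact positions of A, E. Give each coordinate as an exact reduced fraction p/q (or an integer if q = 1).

A = (23/4, -3/2)
E = (39/4, 3/2)

1. A_x = 23/4  [A divides CB with CA:AB = 3/4:1/4]
2. A_y = -3/2  [A divides CB with CA:AB = 3/4:1/4]
   → A = (23/4, -3/2)
3. E_x = 39/4  [AC ∥ ED ∩ CD ∥ AE]
4. E_y = 3/2  [AC ∥ ED ∩ CD ∥ AE]
   → E = (39/4, 3/2)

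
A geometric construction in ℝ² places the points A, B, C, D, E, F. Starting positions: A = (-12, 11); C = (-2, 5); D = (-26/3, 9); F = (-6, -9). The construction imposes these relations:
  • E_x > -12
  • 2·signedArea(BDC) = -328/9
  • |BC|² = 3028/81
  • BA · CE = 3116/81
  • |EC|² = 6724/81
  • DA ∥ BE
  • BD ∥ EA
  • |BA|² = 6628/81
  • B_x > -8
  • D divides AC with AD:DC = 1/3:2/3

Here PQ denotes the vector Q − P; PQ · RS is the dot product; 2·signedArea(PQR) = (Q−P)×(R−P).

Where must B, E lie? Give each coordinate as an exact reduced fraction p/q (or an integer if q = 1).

B = (-70/9, 3)
E = (-100/9, 5)

1. B_x = -70/9  [line 4·x + 20/3·y + 100/9 = 0 ∩ |BA|² = 6628/81]
2. B_y = 3  [line 4·x + 20/3·y + 100/9 = 0 ∩ |BA|² = 6628/81]
   → B = (-70/9, 3)
3. E_x = -100/9  [BA · CE = 3116/81 ∩ BD ∥ EA]
4. E_y = 5  [BA · CE = 3116/81 ∩ BD ∥ EA]
   → E = (-100/9, 5)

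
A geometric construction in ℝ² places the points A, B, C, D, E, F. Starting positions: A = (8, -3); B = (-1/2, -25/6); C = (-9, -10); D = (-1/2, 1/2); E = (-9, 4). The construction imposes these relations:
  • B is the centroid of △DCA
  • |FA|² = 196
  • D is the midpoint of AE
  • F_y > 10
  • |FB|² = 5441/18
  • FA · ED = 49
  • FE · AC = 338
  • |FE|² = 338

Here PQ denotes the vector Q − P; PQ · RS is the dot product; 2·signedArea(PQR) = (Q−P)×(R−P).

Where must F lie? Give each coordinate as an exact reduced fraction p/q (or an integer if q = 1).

F = (8, 11)

1. F_x = 8  [FE · AC = 338 ∩ FA · ED = 49]
2. F_y = 11  [FE · AC = 338 ∩ FA · ED = 49]
   → F = (8, 11)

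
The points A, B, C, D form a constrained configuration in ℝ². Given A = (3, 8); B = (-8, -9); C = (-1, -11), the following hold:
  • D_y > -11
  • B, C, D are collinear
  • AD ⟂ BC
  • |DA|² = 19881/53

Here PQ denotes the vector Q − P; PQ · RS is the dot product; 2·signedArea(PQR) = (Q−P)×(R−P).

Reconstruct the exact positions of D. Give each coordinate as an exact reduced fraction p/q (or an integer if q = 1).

D = (-123/53, -563/53)

1. D_x = -123/53  [B, C, D are collinear ∩ AD ⟂ BC]
2. D_y = -563/53  [B, C, D are collinear ∩ AD ⟂ BC]
   → D = (-123/53, -563/53)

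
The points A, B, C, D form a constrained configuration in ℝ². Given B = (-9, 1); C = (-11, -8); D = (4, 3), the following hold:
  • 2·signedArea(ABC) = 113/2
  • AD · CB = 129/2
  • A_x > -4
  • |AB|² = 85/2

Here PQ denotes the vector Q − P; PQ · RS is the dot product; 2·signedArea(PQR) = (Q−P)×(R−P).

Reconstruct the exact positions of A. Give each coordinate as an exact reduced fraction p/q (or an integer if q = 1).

A = (-7/2, -5/2)

1. A_x = -7/2  [AD · CB = 129/2 ∩ 2·signedArea(ABC) = 113/2]
2. A_y = -5/2  [AD · CB = 129/2 ∩ 2·signedArea(ABC) = 113/2]
   → A = (-7/2, -5/2)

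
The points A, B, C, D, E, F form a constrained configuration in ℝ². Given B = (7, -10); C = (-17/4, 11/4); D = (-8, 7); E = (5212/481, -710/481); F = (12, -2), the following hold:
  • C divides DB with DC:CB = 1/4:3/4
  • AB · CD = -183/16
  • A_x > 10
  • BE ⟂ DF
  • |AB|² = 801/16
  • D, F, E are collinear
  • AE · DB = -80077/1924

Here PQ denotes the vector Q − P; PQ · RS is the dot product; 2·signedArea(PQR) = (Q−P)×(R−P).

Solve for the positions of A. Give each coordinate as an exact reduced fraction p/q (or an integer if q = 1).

A = (43/4, -4)

1. A_x = 43/4  [line 15/4·x + -17/4·y + -917/16 = 0 ∩ |AB|² = 801/16]
2. A_y = -4  [line 15/4·x + -17/4·y + -917/16 = 0 ∩ |AB|² = 801/16]
   → A = (43/4, -4)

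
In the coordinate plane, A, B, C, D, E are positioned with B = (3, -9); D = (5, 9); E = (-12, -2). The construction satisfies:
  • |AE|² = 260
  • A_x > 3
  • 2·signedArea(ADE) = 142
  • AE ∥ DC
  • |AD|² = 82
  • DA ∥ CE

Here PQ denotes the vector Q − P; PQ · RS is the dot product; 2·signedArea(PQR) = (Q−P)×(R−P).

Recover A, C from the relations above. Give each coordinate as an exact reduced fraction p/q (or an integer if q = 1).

1. A_x = 4  [line 11·x + -17·y + -44 = 0 ∩ |AE|² = 260]
2. A_y = 0  [line 11·x + -17·y + -44 = 0 ∩ |AE|² = 260]
   → A = (4, 0)
3. C_x = -11  [DA ∥ CE ∩ AE ∥ DC]
4. C_y = 7  [DA ∥ CE ∩ AE ∥ DC]
   → C = (-11, 7)

A = (4, 0)
C = (-11, 7)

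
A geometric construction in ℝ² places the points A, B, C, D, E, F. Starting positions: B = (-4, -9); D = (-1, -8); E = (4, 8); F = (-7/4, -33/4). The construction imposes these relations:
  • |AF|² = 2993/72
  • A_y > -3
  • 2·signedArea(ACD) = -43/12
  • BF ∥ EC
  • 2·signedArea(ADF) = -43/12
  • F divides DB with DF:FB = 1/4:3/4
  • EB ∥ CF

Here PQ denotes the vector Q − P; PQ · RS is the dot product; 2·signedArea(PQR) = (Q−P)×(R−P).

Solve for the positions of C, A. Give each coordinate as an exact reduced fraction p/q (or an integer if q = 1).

A = (7/6, -5/2)
C = (25/4, 35/4)

1. C_x = 25/4  [EB ∥ CF ∩ BF ∥ EC]
2. C_y = 35/4  [EB ∥ CF ∩ BF ∥ EC]
   → C = (25/4, 35/4)
3. A_x = 7/6  [2·signedArea(ACD) = -43/12 ∩ 2·signedArea(ADF) = -43/12]
4. A_y = -5/2  [2·signedArea(ACD) = -43/12 ∩ 2·signedArea(ADF) = -43/12]
   → A = (7/6, -5/2)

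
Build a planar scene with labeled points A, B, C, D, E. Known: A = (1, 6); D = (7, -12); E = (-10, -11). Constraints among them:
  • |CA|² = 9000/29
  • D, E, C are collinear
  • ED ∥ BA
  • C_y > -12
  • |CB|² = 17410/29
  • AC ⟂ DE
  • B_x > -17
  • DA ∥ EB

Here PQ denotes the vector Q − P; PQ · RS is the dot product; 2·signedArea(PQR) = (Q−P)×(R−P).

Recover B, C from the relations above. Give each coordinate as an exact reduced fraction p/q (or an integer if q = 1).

B = (-16, 7)
C = (-1/29, -336/29)

1. B_x = -16  [ED ∥ BA ∩ DA ∥ EB]
2. B_y = 7  [ED ∥ BA ∩ DA ∥ EB]
   → B = (-16, 7)
3. C_x = -1/29  [D, E, C are collinear ∩ AC ⟂ DE]
4. C_y = -336/29  [D, E, C are collinear ∩ AC ⟂ DE]
   → C = (-1/29, -336/29)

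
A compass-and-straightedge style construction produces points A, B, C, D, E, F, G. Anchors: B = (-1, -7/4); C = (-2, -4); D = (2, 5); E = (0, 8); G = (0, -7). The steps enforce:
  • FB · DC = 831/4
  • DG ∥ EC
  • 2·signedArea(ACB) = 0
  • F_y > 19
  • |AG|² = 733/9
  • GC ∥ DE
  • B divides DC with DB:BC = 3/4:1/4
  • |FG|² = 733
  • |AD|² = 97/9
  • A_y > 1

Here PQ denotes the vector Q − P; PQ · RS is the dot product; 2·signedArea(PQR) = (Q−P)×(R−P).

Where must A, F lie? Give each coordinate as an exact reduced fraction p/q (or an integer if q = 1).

A = (2/3, 2)
F = (2, 20)

1. A_x = 2/3  [line -9/4·x + 1·y + -1/2 = 0 ∩ |AG|² = 733/9]
2. A_y = 2  [line -9/4·x + 1·y + -1/2 = 0 ∩ |AG|² = 733/9]
   → A = (2/3, 2)
3. F_x = 2  [line 4·x + 9·y + -188 = 0 ∩ |FG|² = 733]
4. F_y = 20  [line 4·x + 9·y + -188 = 0 ∩ |FG|² = 733]
   → F = (2, 20)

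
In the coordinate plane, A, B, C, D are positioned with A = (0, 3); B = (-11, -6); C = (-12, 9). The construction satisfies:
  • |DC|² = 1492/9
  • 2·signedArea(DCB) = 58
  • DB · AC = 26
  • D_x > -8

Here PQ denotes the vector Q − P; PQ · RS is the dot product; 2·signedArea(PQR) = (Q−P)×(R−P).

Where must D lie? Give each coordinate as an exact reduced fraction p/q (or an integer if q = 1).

1. D_x = -22/3  [DB · AC = 26 ∩ 2·signedArea(DCB) = 58]
2. D_y = -3  [DB · AC = 26 ∩ 2·signedArea(DCB) = 58]
   → D = (-22/3, -3)

D = (-22/3, -3)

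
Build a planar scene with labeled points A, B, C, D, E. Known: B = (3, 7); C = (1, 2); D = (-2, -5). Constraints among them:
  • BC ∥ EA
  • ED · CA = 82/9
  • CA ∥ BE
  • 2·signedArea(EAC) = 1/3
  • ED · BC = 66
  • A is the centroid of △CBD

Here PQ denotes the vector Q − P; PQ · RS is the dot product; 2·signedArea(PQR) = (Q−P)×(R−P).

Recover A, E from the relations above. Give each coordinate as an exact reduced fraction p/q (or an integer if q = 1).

1. A_x = 2/3  [A is the centroid of △CBD]
2. A_y = 4/3  [A is the centroid of △CBD]
   → A = (2/3, 4/3)
3. E_x = 8/3  [BC ∥ EA ∩ CA ∥ BE]
4. E_y = 19/3  [BC ∥ EA ∩ CA ∥ BE]
   → E = (8/3, 19/3)

A = (2/3, 4/3)
E = (8/3, 19/3)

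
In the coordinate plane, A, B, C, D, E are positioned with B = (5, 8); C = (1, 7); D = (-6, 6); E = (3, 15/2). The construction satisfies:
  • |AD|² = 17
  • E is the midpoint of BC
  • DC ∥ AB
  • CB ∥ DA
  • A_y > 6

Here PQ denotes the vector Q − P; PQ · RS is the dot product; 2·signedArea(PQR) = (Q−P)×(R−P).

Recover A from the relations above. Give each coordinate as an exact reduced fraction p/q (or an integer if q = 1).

A = (-2, 7)

1. A_x = -2  [DC ∥ AB ∩ CB ∥ DA]
2. A_y = 7  [DC ∥ AB ∩ CB ∥ DA]
   → A = (-2, 7)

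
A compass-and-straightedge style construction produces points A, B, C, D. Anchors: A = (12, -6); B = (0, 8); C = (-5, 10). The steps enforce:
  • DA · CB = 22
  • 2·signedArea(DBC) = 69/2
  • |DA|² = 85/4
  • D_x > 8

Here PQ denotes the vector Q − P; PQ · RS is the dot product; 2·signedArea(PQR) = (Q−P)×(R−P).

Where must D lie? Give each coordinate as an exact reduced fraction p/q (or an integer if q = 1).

1. D_x = 9  [DA · CB = 22 ∩ 2·signedArea(DBC) = 69/2]
2. D_y = -5/2  [DA · CB = 22 ∩ 2·signedArea(DBC) = 69/2]
   → D = (9, -5/2)

D = (9, -5/2)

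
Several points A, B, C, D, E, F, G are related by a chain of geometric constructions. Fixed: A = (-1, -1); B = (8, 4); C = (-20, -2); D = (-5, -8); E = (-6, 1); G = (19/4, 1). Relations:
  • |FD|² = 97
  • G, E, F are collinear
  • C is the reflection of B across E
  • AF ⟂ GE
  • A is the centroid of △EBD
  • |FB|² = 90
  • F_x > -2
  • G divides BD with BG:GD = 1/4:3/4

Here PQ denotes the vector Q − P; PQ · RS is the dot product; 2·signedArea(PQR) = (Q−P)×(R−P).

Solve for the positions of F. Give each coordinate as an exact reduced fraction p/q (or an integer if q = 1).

1. F_x = -1  [G, E, F are collinear ∩ AF ⟂ GE]
2. F_y = 1  [G, E, F are collinear ∩ AF ⟂ GE]
   → F = (-1, 1)

F = (-1, 1)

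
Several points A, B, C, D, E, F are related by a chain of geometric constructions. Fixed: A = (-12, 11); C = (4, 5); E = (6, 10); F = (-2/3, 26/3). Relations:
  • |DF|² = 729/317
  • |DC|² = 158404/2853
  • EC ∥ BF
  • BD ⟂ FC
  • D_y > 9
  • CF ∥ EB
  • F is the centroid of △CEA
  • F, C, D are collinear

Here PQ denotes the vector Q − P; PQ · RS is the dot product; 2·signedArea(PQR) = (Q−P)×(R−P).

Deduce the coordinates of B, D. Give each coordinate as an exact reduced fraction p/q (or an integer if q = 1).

B = (4/3, 41/3)
D = (-1768/951, 9133/951)

1. B_x = 4/3  [EC ∥ BF ∩ CF ∥ EB]
2. B_y = 41/3  [EC ∥ BF ∩ CF ∥ EB]
   → B = (4/3, 41/3)
3. D_x = -1768/951  [F, C, D are collinear ∩ BD ⟂ FC]
4. D_y = 9133/951  [F, C, D are collinear ∩ BD ⟂ FC]
   → D = (-1768/951, 9133/951)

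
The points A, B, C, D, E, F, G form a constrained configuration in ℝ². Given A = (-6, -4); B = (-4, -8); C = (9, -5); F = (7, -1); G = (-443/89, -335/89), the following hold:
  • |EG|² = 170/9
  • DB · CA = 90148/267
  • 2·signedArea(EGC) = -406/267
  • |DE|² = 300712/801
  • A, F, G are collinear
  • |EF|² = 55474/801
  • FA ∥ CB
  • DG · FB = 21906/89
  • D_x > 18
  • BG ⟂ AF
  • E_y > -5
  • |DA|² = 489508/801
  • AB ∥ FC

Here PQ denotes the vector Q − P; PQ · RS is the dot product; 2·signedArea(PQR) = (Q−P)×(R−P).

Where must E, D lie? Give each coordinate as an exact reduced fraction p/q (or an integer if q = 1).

1. E_x = -176/267  [line 110/89·x + 1244/89·y + 16096/267 = 0 ∩ |EF|² = 55474/801]
2. E_y = -1136/267  [line 110/89·x + 1244/89·y + 16096/267 = 0 ∩ |EF|² = 55474/801]
   → E = (-176/267, -1136/267)
3. D_x = 4982/267  [DG · FB = 21906/89 ∩ DB · CA = 90148/267]
4. D_y = -1534/267  [DG · FB = 21906/89 ∩ DB · CA = 90148/267]
   → D = (4982/267, -1534/267)

D = (4982/267, -1534/267)
E = (-176/267, -1136/267)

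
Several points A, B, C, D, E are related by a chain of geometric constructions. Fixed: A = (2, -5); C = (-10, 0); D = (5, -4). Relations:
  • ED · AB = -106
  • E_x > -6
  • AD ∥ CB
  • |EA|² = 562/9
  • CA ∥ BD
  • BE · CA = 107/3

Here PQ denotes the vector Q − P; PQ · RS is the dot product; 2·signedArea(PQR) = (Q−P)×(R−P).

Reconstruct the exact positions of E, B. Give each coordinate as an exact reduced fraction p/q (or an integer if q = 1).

1. B_x = -7  [CA ∥ BD ∩ AD ∥ CB]
2. B_y = 1  [CA ∥ BD ∩ AD ∥ CB]
   → B = (-7, 1)
3. E_x = -5  [ED · AB = -106 ∩ BE · CA = 107/3]
4. E_y = -4/3  [ED · AB = -106 ∩ BE · CA = 107/3]
   → E = (-5, -4/3)

B = (-7, 1)
E = (-5, -4/3)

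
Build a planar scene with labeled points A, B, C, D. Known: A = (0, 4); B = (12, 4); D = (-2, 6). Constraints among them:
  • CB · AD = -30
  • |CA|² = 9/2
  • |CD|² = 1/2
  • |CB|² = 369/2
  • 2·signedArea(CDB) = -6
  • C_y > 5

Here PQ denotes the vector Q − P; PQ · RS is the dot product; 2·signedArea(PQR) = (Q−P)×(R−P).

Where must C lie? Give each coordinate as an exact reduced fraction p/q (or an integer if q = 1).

1. C_x = -3/2  [2·signedArea(CDB) = -6 ∩ CB · AD = -30]
2. C_y = 11/2  [2·signedArea(CDB) = -6 ∩ CB · AD = -30]
   → C = (-3/2, 11/2)

C = (-3/2, 11/2)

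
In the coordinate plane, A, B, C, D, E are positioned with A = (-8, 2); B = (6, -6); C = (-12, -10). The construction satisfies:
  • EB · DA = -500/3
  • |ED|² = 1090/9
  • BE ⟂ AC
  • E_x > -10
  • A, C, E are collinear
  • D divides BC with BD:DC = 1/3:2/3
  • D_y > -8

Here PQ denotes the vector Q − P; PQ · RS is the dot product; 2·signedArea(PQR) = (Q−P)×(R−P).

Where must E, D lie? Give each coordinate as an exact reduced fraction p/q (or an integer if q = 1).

D = (0, -22/3)
E = (-9, -1)

1. E_x = -9  [A, C, E are collinear ∩ BE ⟂ AC]
2. E_y = -1  [A, C, E are collinear ∩ BE ⟂ AC]
   → E = (-9, -1)
3. D_x = 0  [D divides BC with BD:DC = 1/3:2/3]
4. D_y = -22/3  [D divides BC with BD:DC = 1/3:2/3]
   → D = (0, -22/3)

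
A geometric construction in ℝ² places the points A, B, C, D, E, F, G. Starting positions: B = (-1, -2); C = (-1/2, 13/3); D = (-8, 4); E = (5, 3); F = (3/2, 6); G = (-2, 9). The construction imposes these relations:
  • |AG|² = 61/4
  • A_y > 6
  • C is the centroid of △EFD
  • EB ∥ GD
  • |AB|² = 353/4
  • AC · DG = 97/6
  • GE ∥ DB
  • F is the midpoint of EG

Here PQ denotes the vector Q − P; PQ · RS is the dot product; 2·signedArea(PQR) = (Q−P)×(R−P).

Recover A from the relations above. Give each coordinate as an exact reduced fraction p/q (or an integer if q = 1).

1. A_x = -5  [line -6·x + -5·y + 5/2 = 0 ∩ |AB|² = 353/4]
2. A_y = 13/2  [line -6·x + -5·y + 5/2 = 0 ∩ |AB|² = 353/4]
   → A = (-5, 13/2)

A = (-5, 13/2)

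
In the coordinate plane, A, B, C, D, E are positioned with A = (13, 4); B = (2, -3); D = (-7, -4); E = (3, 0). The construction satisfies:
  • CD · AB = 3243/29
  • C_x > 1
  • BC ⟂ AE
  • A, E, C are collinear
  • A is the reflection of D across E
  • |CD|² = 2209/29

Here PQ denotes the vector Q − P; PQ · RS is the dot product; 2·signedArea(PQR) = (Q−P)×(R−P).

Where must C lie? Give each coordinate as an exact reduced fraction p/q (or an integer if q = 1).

C = (32/29, -22/29)

1. C_x = 32/29  [A, E, C are collinear ∩ BC ⟂ AE]
2. C_y = -22/29  [A, E, C are collinear ∩ BC ⟂ AE]
   → C = (32/29, -22/29)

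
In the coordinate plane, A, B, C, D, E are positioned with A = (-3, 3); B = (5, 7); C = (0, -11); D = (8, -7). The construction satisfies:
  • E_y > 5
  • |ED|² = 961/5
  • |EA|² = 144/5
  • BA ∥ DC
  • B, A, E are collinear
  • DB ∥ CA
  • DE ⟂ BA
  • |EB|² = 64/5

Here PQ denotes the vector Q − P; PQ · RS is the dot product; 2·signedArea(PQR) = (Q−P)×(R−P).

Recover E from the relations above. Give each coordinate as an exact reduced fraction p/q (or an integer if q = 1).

E = (9/5, 27/5)

1. E_x = 9/5  [B, A, E are collinear ∩ DE ⟂ BA]
2. E_y = 27/5  [B, A, E are collinear ∩ DE ⟂ BA]
   → E = (9/5, 27/5)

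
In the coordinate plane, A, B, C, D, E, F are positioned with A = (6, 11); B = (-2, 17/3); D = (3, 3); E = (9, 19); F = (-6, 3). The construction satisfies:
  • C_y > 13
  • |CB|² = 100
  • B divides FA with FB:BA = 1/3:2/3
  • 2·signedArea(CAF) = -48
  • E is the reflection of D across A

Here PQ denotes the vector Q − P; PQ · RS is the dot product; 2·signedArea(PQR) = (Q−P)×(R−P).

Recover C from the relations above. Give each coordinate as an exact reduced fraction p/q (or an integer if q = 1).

1. C_x = 4  [line 8·x + -12·y + 132 = 0 ∩ |CB|² = 100]
2. C_y = 41/3  [line 8·x + -12·y + 132 = 0 ∩ |CB|² = 100]
   → C = (4, 41/3)

C = (4, 41/3)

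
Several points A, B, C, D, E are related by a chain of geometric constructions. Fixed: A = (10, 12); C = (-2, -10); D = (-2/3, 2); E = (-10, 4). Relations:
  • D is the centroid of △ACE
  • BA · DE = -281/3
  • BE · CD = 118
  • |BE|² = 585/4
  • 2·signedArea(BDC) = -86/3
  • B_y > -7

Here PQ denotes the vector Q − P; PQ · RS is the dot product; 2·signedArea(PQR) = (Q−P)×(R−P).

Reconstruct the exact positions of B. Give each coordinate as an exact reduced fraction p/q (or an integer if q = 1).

1. B_x = -4  [2·signedArea(BDC) = -86/3 ∩ BA · DE = -281/3]
2. B_y = -13/2  [2·signedArea(BDC) = -86/3 ∩ BA · DE = -281/3]
   → B = (-4, -13/2)

B = (-4, -13/2)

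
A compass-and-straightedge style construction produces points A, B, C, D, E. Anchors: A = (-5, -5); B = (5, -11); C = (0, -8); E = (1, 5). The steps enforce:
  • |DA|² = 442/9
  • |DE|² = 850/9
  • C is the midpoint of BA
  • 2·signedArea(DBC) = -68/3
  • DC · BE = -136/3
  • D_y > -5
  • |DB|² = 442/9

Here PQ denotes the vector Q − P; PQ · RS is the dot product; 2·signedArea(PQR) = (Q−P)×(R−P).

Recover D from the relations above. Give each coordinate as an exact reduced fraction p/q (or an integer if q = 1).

D = (2, -14/3)

1. D_x = 2  [DC · BE = -136/3 ∩ 2·signedArea(DBC) = -68/3]
2. D_y = -14/3  [DC · BE = -136/3 ∩ 2·signedArea(DBC) = -68/3]
   → D = (2, -14/3)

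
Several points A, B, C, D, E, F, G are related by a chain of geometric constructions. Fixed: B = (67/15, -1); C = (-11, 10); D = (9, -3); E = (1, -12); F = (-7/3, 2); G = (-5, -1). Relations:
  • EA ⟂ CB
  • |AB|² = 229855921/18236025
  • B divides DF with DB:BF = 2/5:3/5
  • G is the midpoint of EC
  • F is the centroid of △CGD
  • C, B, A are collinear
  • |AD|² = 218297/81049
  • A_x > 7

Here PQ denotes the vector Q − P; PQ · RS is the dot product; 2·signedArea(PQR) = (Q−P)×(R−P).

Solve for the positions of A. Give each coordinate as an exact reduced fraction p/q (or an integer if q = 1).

1. A_x = 596509/81049  [C, B, A are collinear ∩ EA ⟂ CB]
2. A_y = -247820/81049  [C, B, A are collinear ∩ EA ⟂ CB]
   → A = (596509/81049, -247820/81049)

A = (596509/81049, -247820/81049)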